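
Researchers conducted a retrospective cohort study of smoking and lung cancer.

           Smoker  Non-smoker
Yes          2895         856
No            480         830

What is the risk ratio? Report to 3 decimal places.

1.690

Reading the table with exposure as columns: a = 2895 (Smoker, case), b = 480 (Smoker, non-case), c = 856 (Non-smoker, case), d = 830.
Risk in exposed = 2895/3375 = 0.85778; risk in unexposed = 856/1686 = 0.50771.
RR = 0.85778 / 0.50771 = 1.68950
The risk among the exposed is 1.69 times that among the unexposed.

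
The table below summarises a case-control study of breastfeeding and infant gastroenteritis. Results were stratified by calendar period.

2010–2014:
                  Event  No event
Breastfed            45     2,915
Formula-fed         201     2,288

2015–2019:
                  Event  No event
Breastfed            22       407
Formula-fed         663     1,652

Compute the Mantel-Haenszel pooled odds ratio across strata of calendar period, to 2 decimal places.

OR_MH = Σ(aᵢdᵢ/nᵢ) / Σ(bᵢcᵢ/nᵢ), where nᵢ is the stratum total.
Stratum 1 (2010–2014): n = 5449; a·d/n = 45·2288/5449 = 18.8952; b·c/n = 2915·201/5449 = 107.5271
Stratum 2 (2015–2019): n = 2744; a·d/n = 22·1652/2744 = 13.2449; b·c/n = 407·663/2744 = 98.3386
OR_MH = (18.8952 + 13.2449) / (107.5271 + 98.3386) = 32.1401 / 205.8656 = 0.15612

0.16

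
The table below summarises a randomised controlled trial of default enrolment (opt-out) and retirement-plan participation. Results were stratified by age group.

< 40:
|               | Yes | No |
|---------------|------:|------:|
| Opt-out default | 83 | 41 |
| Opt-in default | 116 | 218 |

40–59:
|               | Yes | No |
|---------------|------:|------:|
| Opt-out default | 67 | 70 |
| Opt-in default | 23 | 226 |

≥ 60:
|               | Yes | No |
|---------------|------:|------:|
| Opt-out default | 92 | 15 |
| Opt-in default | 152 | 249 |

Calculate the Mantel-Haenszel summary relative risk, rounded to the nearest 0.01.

RR_MH = Σ(aᵢ·n₀ᵢ/nᵢ) / Σ(cᵢ·n₁ᵢ/nᵢ), with n₁ᵢ = aᵢ+bᵢ (exposed), n₀ᵢ = cᵢ+dᵢ (unexposed), nᵢ = n₁ᵢ+n₀ᵢ.
Stratum 1 (< 40): n₁ = 124, n₀ = 334, n = 458; a·n₀/n = 83·334/458 = 60.5284; c·n₁/n = 116·124/458 = 31.4061
Stratum 2 (40–59): n₁ = 137, n₀ = 249, n = 386; a·n₀/n = 67·249/386 = 43.2202; c·n₁/n = 23·137/386 = 8.1632
Stratum 3 (≥ 60): n₁ = 107, n₀ = 401, n = 508; a·n₀/n = 92·401/508 = 72.6220; c·n₁/n = 152·107/508 = 32.0157
RR_MH = (60.5284 + 43.2202 + 72.6220) / (31.4061 + 8.1632 + 32.0157) = 176.3706 / 71.5851 = 2.46379

2.46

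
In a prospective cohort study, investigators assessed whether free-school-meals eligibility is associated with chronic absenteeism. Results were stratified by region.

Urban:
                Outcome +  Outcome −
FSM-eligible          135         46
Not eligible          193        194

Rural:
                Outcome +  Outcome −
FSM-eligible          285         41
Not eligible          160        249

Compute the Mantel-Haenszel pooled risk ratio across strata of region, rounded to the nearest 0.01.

1.89

RR_MH = Σ(aᵢ·n₀ᵢ/nᵢ) / Σ(cᵢ·n₁ᵢ/nᵢ), with n₁ᵢ = aᵢ+bᵢ (exposed), n₀ᵢ = cᵢ+dᵢ (unexposed), nᵢ = n₁ᵢ+n₀ᵢ.
Stratum 1 (Urban): n₁ = 181, n₀ = 387, n = 568; a·n₀/n = 135·387/568 = 91.9806; c·n₁/n = 193·181/568 = 61.5018
Stratum 2 (Rural): n₁ = 326, n₀ = 409, n = 735; a·n₀/n = 285·409/735 = 158.5918; c·n₁/n = 160·326/735 = 70.9660
RR_MH = (91.9806 + 158.5918) / (61.5018 + 70.9660) = 250.5725 / 132.4677 = 1.89157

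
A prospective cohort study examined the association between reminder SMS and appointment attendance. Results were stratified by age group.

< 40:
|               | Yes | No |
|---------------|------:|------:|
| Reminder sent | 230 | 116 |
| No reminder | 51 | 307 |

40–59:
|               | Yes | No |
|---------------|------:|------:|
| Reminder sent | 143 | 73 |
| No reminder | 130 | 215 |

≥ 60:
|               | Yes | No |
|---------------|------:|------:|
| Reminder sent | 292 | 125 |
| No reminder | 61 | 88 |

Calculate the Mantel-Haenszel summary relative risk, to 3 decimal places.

RR_MH = Σ(aᵢ·n₀ᵢ/nᵢ) / Σ(cᵢ·n₁ᵢ/nᵢ), with n₁ᵢ = aᵢ+bᵢ (exposed), n₀ᵢ = cᵢ+dᵢ (unexposed), nᵢ = n₁ᵢ+n₀ᵢ.
Stratum 1 (< 40): n₁ = 346, n₀ = 358, n = 704; a·n₀/n = 230·358/704 = 116.9602; c·n₁/n = 51·346/704 = 25.0653
Stratum 2 (40–59): n₁ = 216, n₀ = 345, n = 561; a·n₀/n = 143·345/561 = 87.9412; c·n₁/n = 130·216/561 = 50.0535
Stratum 3 (≥ 60): n₁ = 417, n₀ = 149, n = 566; a·n₀/n = 292·149/566 = 76.8693; c·n₁/n = 61·417/566 = 44.9417
RR_MH = (116.9602 + 87.9412 + 76.8693) / (25.0653 + 50.0535 + 44.9417) = 281.7707 / 120.0605 = 2.34691

2.347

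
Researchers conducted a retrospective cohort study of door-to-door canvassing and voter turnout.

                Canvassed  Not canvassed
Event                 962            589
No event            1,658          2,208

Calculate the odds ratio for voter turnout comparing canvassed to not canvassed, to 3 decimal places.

Reading the table with exposure as columns: a = 962 (Canvassed, case), b = 1658 (Canvassed, non-case), c = 589 (Not canvassed, case), d = 2208.
OR = (a·d)/(b·c) = (962 × 2208) / (1658 × 589) = 2124096 / 976562 = 2.17508
The odds of voter turnout are about 2.18 times as high in the canvassed group.

2.175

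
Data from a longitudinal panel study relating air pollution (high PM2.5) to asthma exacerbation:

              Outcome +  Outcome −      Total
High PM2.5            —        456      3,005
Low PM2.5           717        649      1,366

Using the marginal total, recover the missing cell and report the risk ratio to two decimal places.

1.62

The missing cell is in the exposed row: 3005 − 456 = 2549.
So a = 2549, b = 456, c = 717, d = 649.
RR = [a/(a+b)] / [c/(c+d)] = (2549/3005) / (717/1366) = 0.84825/0.52489 = 1.61606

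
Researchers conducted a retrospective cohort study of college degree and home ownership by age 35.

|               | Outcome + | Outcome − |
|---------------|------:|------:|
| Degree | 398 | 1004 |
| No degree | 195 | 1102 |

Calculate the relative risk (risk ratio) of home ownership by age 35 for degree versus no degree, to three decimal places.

1.888

Cells: a = 398, b = 1004, c = 195, d = 1102.
Risk in exposed = 398/1402 = 0.28388; risk in unexposed = 195/1297 = 0.15035.
RR = 0.28388 / 0.15035 = 1.88817
The risk among the exposed is 1.89 times that among the unexposed.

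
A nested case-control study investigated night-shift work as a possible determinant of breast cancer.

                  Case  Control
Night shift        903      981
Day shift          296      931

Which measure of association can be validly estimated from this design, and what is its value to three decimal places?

2.895

Cells: a = 903, b = 981, c = 296, d = 931.
This is a nested case-control study: participants were sampled on outcome status, so risks in the source population cannot be estimated directly — relative risk is not valid here. The odds ratio is the appropriate measure.
OR = (a·d)/(b·c) = (903 × 931) / (981 × 296) = 840693 / 290376 = 2.89519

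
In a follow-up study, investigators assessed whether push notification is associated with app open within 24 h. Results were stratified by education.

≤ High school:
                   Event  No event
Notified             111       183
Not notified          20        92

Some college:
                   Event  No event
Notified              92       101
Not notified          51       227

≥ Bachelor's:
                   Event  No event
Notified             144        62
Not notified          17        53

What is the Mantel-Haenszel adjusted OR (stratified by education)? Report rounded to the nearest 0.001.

OR_MH = Σ(aᵢdᵢ/nᵢ) / Σ(bᵢcᵢ/nᵢ), where nᵢ is the stratum total.
Stratum 1 (≤ High school): n = 406; a·d/n = 111·92/406 = 25.1527; b·c/n = 183·20/406 = 9.0148
Stratum 2 (Some college): n = 471; a·d/n = 92·227/471 = 44.3397; b·c/n = 101·51/471 = 10.9363
Stratum 3 (≥ Bachelor's): n = 276; a·d/n = 144·53/276 = 27.6522; b·c/n = 62·17/276 = 3.8188
OR_MH = (25.1527 + 44.3397 + 27.6522) / (9.0148 + 10.9363 + 3.8188) = 97.1446 / 23.7699 = 4.08687

4.087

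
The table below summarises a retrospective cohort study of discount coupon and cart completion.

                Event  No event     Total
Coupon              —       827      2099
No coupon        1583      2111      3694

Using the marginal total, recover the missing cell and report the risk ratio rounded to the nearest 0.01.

1.41

The missing cell is in the exposed row: 2099 − 827 = 1272.
So a = 1272, b = 827, c = 1583, d = 2111.
RR = [a/(a+b)] / [c/(c+d)] = (1272/2099) / (1583/3694) = 0.60600/0.42853 = 1.41413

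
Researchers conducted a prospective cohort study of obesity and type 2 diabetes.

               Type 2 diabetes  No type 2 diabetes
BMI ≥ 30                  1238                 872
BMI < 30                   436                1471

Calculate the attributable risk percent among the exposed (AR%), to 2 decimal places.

61.03

Cells: a = 1238, b = 872, c = 436, d = 1471.
Risk in exposed = 1238/2110 = 0.58673; risk in unexposed = 436/1907 = 0.22863.
RR = 0.58673/0.22863 = 2.56627
AR% = (RR − 1)/RR × 100 = (2.56627 − 1)/2.56627 × 100 = 61.0329%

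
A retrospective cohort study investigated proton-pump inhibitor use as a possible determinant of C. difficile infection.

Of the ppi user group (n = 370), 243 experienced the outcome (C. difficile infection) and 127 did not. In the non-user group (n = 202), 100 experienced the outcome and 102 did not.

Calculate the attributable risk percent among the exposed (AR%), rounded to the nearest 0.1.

From the description: a = 243, b = 127, c = 100, d = 102.
Risk in exposed = 243/370 = 0.65676; risk in unexposed = 100/202 = 0.49505.
RR = 0.65676/0.49505 = 1.32665
AR% = (RR − 1)/RR × 100 = (1.32665 − 1)/1.32665 × 100 = 24.6221%

24.6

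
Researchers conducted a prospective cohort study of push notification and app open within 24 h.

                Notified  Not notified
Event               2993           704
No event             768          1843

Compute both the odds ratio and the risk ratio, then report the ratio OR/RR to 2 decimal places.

3.54

Reading the table with exposure as columns: a = 2993 (Notified, case), b = 768 (Notified, non-case), c = 704 (Not notified, case), d = 1843.
OR = (2993·1843)/(768·704) = 5516099/540672 = 10.20230
Risk in exposed = 2993/3761 = 0.79580; risk in unexposed = 704/2547 = 0.27640; RR = 2.87912
OR/RR = 10.20230 / 2.87912 = 3.54355
The outcome is not rare, so the OR lies further from 1 than the RR.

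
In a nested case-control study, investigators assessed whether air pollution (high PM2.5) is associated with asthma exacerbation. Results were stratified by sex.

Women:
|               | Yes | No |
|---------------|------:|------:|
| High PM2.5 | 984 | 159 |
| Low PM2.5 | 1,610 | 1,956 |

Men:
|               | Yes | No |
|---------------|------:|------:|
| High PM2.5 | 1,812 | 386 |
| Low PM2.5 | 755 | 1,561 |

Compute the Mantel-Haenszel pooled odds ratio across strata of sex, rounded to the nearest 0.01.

OR_MH = Σ(aᵢdᵢ/nᵢ) / Σ(bᵢcᵢ/nᵢ), where nᵢ is the stratum total.
Stratum 1 (Women): n = 4709; a·d/n = 984·1956/4709 = 408.7288; b·c/n = 159·1610/4709 = 54.3619
Stratum 2 (Men): n = 4514; a·d/n = 1812·1561/4514 = 626.6132; b·c/n = 386·755/4514 = 64.5614
OR_MH = (408.7288 + 626.6132) / (54.3619 + 64.5614) = 1035.3420 / 118.9232 = 8.70597

8.71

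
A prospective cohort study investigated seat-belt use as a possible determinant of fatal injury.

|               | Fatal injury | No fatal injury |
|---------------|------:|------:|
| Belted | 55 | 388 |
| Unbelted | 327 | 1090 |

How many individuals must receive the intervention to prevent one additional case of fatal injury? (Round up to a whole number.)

10

Risk in treated group = 55/443 = 0.12415; risk in control = 327/1417 = 0.23077.
Absolute risk reduction = 0.23077 − 0.12415 = 0.10662
NNT = 1 / ARR = 1 / 0.10662 = 9.379 → round up → 10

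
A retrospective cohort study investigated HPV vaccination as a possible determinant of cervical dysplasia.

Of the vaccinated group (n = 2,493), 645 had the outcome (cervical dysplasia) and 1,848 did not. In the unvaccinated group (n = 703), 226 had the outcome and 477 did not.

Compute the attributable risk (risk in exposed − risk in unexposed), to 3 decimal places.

From the description: a = 645, b = 1848, c = 226, d = 477.
Risk in exposed = 645/2493 = 0.258724; risk in unexposed = 226/703 = 0.321479.
Risk difference = 0.258724 − 0.321479 = -0.062755

-0.063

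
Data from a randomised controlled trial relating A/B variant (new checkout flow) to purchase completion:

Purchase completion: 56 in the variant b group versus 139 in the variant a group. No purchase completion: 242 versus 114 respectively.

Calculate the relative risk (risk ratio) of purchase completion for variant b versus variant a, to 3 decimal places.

From the description: a = 56, b = 242, c = 139, d = 114.
Risk in exposed = 56/298 = 0.18792; risk in unexposed = 139/253 = 0.54941.
RR = 0.18792 / 0.54941 = 0.34204
The risk is 66% lower among the exposed than among the unexposed.

0.342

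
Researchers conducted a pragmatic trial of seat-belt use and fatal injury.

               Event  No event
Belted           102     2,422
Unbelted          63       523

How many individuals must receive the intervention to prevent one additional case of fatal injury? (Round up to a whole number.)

Risk in treated group = 102/2524 = 0.04041; risk in control = 63/586 = 0.10751.
Absolute risk reduction = 0.10751 − 0.04041 = 0.06710
NNT = 1 / ARR = 1 / 0.06710 = 14.904 → round up → 15

15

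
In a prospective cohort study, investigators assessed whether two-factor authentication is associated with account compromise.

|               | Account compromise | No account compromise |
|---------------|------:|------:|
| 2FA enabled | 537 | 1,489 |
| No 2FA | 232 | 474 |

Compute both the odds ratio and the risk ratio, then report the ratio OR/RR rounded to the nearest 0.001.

Cells: a = 537, b = 1489, c = 232, d = 474.
OR = (537·474)/(1489·232) = 254538/345448 = 0.73683
Risk in exposed = 537/2026 = 0.26505; risk in unexposed = 232/706 = 0.32861; RR = 0.80659
OR/RR = 0.73683 / 0.80659 = 0.91352
The outcome is not rare, so the OR lies further from 1 than the RR.

0.914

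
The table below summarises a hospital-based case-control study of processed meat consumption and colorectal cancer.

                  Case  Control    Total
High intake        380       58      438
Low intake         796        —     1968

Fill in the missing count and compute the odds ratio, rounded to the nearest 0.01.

The missing cell is in the unexposed row: 1968 − 796 = 1172.
So a = 380, b = 58, c = 796, d = 1172.
OR = (a·d)/(b·c) = (380 × 1172) / (58 × 796) = 445360 / 46168 = 9.64651

9.65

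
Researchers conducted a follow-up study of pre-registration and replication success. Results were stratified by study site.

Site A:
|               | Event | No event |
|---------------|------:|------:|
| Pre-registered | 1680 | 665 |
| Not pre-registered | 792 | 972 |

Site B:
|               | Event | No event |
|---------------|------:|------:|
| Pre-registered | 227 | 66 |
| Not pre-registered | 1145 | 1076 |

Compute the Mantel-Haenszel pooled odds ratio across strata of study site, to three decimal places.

OR_MH = Σ(aᵢdᵢ/nᵢ) / Σ(bᵢcᵢ/nᵢ), where nᵢ is the stratum total.
Stratum 1 (Site A): n = 4109; a·d/n = 1680·972/4109 = 397.4106; b·c/n = 665·792/4109 = 128.1772
Stratum 2 (Site B): n = 2514; a·d/n = 227·1076/2514 = 97.1567; b·c/n = 66·1145/2514 = 30.0597
OR_MH = (397.4106 + 97.1567) / (128.1772 + 30.0597) = 494.5673 / 158.2368 = 3.12549

3.125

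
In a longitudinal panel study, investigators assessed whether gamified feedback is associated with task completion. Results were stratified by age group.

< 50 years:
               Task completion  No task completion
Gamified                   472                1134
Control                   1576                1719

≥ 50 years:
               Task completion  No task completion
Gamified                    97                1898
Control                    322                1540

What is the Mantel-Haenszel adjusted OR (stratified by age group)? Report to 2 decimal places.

OR_MH = Σ(aᵢdᵢ/nᵢ) / Σ(bᵢcᵢ/nᵢ), where nᵢ is the stratum total.
Stratum 1 (< 50 years): n = 4901; a·d/n = 472·1719/4901 = 165.5515; b·c/n = 1134·1576/4901 = 364.6570
Stratum 2 (≥ 50 years): n = 3857; a·d/n = 97·1540/3857 = 38.7296; b·c/n = 1898·322/3857 = 158.4537
OR_MH = (165.5515 + 38.7296) / (364.6570 + 158.4537) = 204.2811 / 523.1107 = 0.39051

0.39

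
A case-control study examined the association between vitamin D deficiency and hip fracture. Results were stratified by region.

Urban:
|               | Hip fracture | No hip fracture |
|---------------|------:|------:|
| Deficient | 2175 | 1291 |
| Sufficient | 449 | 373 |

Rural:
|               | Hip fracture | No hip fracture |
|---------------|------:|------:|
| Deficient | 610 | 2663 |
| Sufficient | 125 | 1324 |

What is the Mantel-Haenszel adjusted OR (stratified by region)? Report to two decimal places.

OR_MH = Σ(aᵢdᵢ/nᵢ) / Σ(bᵢcᵢ/nᵢ), where nᵢ is the stratum total.
Stratum 1 (Urban): n = 4288; a·d/n = 2175·373/4288 = 189.1966; b·c/n = 1291·449/4288 = 135.1817
Stratum 2 (Rural): n = 4722; a·d/n = 610·1324/4722 = 171.0377; b·c/n = 2663·125/4722 = 70.4945
OR_MH = (189.1966 + 171.0377) / (135.1817 + 70.4945) = 360.2343 / 205.6762 = 1.75146

1.75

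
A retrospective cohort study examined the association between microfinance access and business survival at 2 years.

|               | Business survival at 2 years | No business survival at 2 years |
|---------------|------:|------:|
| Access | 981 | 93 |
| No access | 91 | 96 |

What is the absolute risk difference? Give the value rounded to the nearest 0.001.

Cells: a = 981, b = 93, c = 91, d = 96.
Risk in exposed = 981/1074 = 0.913408; risk in unexposed = 91/187 = 0.486631.
Risk difference = 0.913408 − 0.486631 = 0.426777

0.427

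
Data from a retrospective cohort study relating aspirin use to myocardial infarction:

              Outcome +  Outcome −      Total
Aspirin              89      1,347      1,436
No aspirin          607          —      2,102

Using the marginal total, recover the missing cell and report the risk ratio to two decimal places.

0.21

The missing cell is in the unexposed row: 2102 − 607 = 1495.
So a = 89, b = 1347, c = 607, d = 1495.
RR = [a/(a+b)] / [c/(c+d)] = (89/1436) / (607/2102) = 0.06198/0.28877 = 0.21462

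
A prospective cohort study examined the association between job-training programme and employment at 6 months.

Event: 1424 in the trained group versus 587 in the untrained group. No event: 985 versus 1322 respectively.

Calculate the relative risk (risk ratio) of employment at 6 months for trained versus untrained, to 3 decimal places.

1.922

From the description: a = 1424, b = 985, c = 587, d = 1322.
Risk in exposed = 1424/2409 = 0.59112; risk in unexposed = 587/1909 = 0.30749.
RR = 0.59112 / 0.30749 = 1.92239
The risk among the exposed is 1.92 times that among the unexposed.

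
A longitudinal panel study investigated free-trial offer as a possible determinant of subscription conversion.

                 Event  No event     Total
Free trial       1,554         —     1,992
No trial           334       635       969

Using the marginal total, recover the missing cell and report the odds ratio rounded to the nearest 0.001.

The missing cell is in the exposed row: 1992 − 1554 = 438.
So a = 1554, b = 438, c = 334, d = 635.
OR = (a·d)/(b·c) = (1554 × 635) / (438 × 334) = 986790 / 146292 = 6.74534

6.745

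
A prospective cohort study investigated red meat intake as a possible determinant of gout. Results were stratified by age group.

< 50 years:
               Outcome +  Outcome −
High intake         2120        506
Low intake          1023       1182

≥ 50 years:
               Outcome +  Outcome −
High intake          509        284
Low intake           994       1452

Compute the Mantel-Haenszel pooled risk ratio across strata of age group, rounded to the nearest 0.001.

RR_MH = Σ(aᵢ·n₀ᵢ/nᵢ) / Σ(cᵢ·n₁ᵢ/nᵢ), with n₁ᵢ = aᵢ+bᵢ (exposed), n₀ᵢ = cᵢ+dᵢ (unexposed), nᵢ = n₁ᵢ+n₀ᵢ.
Stratum 1 (< 50 years): n₁ = 2626, n₀ = 2205, n = 4831; a·n₀/n = 2120·2205/4831 = 967.6258; c·n₁/n = 1023·2626/4831 = 556.0749
Stratum 2 (≥ 50 years): n₁ = 793, n₀ = 2446, n = 3239; a·n₀/n = 509·2446/3239 = 384.3822; c·n₁/n = 994·793/3239 = 243.3597
RR_MH = (967.6258 + 384.3822) / (556.0749 + 243.3597) = 1352.0080 / 799.4346 = 1.69121

1.691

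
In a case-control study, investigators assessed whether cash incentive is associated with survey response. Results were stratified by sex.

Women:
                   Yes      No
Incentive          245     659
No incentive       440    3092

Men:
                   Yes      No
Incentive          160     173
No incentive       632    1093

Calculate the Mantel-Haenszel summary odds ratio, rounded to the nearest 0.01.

2.16

OR_MH = Σ(aᵢdᵢ/nᵢ) / Σ(bᵢcᵢ/nᵢ), where nᵢ is the stratum total.
Stratum 1 (Women): n = 4436; a·d/n = 245·3092/4436 = 170.7710; b·c/n = 659·440/4436 = 65.3652
Stratum 2 (Men): n = 2058; a·d/n = 160·1093/2058 = 84.9757; b·c/n = 173·632/2058 = 53.1273
OR_MH = (170.7710 + 84.9757) / (65.3652 + 53.1273) = 255.7467 / 118.4925 = 2.15834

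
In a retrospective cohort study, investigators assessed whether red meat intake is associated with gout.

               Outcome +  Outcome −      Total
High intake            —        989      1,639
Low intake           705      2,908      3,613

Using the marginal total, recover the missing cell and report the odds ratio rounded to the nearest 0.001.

2.711

The missing cell is in the exposed row: 1639 − 989 = 650.
So a = 650, b = 989, c = 705, d = 2908.
OR = (a·d)/(b·c) = (650 × 2908) / (989 × 705) = 1890200 / 697245 = 2.71096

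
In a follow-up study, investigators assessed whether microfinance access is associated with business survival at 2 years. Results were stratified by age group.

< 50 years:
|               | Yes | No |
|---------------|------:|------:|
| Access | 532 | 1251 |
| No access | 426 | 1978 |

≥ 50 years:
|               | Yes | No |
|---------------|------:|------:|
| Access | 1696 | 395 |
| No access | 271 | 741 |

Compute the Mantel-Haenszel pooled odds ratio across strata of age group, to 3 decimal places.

4.057

OR_MH = Σ(aᵢdᵢ/nᵢ) / Σ(bᵢcᵢ/nᵢ), where nᵢ is the stratum total.
Stratum 1 (< 50 years): n = 4187; a·d/n = 532·1978/4187 = 251.3246; b·c/n = 1251·426/4187 = 127.2811
Stratum 2 (≥ 50 years): n = 3103; a·d/n = 1696·741/3103 = 405.0068; b·c/n = 395·271/3103 = 34.4973
OR_MH = (251.3246 + 405.0068) / (127.2811 + 34.4973) = 656.3313 / 161.7784 = 4.05698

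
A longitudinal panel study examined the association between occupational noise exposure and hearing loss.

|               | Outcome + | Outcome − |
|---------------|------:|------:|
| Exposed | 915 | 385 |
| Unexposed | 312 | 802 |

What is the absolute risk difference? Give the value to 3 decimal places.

Cells: a = 915, b = 385, c = 312, d = 802.
Risk in exposed = 915/1300 = 0.703846; risk in unexposed = 312/1114 = 0.280072.
Risk difference = 0.703846 − 0.280072 = 0.423774

0.424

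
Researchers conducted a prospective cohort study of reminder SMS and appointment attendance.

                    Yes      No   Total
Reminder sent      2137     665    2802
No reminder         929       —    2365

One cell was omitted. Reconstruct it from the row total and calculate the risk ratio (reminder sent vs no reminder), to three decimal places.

The missing cell is in the unexposed row: 2365 − 929 = 1436.
So a = 2137, b = 665, c = 929, d = 1436.
RR = [a/(a+b)] / [c/(c+d)] = (2137/2802) / (929/2365) = 0.76267/0.39281 = 1.94156

1.942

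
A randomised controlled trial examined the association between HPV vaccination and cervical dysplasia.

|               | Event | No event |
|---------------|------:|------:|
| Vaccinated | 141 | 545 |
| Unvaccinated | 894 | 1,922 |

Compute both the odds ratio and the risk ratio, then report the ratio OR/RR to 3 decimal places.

0.859

Cells: a = 141, b = 545, c = 894, d = 1922.
OR = (141·1922)/(545·894) = 271002/487230 = 0.55621
Risk in exposed = 141/686 = 0.20554; risk in unexposed = 894/2816 = 0.31747; RR = 0.64743
OR/RR = 0.55621 / 0.64743 = 0.85911
The outcome is not rare, so the OR lies further from 1 than the RR.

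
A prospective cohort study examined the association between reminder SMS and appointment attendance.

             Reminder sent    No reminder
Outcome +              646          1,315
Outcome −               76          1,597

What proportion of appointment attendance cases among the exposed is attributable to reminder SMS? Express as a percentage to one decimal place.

Reading the table with exposure as columns: a = 646 (Reminder sent, case), b = 76 (Reminder sent, non-case), c = 1315 (No reminder, case), d = 1597.
Risk in exposed = 646/722 = 0.89474; risk in unexposed = 1315/2912 = 0.45158.
RR = 0.89474/0.45158 = 1.98135
AR% = (RR − 1)/RR × 100 = (1.98135 − 1)/1.98135 × 100 = 49.5293%

49.5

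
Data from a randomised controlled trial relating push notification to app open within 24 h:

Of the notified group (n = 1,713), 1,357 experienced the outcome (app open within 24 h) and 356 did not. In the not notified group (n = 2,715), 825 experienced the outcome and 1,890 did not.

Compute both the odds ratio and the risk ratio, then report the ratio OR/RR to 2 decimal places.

From the description: a = 1357, b = 356, c = 825, d = 1890.
OR = (1357·1890)/(356·825) = 2564730/293700 = 8.73248
Risk in exposed = 1357/1713 = 0.79218; risk in unexposed = 825/2715 = 0.30387; RR = 2.60698
OR/RR = 8.73248 / 2.60698 = 3.34965
The outcome is not rare, so the OR lies further from 1 than the RR.

3.35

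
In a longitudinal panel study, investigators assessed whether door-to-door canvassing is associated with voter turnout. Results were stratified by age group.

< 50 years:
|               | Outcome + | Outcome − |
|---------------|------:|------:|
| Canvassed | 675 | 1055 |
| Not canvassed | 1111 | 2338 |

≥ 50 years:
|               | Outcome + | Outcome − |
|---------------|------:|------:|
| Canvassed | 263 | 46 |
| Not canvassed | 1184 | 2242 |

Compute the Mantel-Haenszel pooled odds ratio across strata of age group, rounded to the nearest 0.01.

OR_MH = Σ(aᵢdᵢ/nᵢ) / Σ(bᵢcᵢ/nᵢ), where nᵢ is the stratum total.
Stratum 1 (< 50 years): n = 5179; a·d/n = 675·2338/5179 = 304.7210; b·c/n = 1055·1111/5179 = 226.3188
Stratum 2 (≥ 50 years): n = 3735; a·d/n = 263·2242/3735 = 157.8704; b·c/n = 46·1184/3735 = 14.5821
OR_MH = (304.7210 + 157.8704) / (226.3188 + 14.5821) = 462.5914 / 240.9008 = 1.92026

1.92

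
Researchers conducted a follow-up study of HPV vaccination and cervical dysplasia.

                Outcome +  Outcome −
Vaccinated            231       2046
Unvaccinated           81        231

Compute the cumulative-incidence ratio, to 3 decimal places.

0.391

Cells: a = 231, b = 2046, c = 81, d = 231.
Risk in exposed = 231/2277 = 0.10145; risk in unexposed = 81/312 = 0.25962.
RR = 0.10145 / 0.25962 = 0.39077
The risk is 61% lower among the exposed than among the unexposed.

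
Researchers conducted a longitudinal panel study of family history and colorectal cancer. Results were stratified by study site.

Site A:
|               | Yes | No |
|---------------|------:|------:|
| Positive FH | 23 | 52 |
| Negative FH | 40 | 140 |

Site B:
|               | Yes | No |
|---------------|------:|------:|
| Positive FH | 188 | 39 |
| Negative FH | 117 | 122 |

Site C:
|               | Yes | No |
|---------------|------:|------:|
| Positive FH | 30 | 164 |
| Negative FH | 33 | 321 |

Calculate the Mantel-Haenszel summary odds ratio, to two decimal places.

2.85

OR_MH = Σ(aᵢdᵢ/nᵢ) / Σ(bᵢcᵢ/nᵢ), where nᵢ is the stratum total.
Stratum 1 (Site A): n = 255; a·d/n = 23·140/255 = 12.6275; b·c/n = 52·40/255 = 8.1569
Stratum 2 (Site B): n = 466; a·d/n = 188·122/466 = 49.2189; b·c/n = 39·117/466 = 9.7918
Stratum 3 (Site C): n = 548; a·d/n = 30·321/548 = 17.5730; b·c/n = 164·33/548 = 9.8759
OR_MH = (12.6275 + 49.2189 + 17.5730) / (8.1569 + 9.7918 + 9.8759) = 79.4193 / 27.8246 = 2.85428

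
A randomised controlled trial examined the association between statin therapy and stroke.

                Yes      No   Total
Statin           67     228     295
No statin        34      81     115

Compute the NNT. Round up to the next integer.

15

Risk in treated group = 67/295 = 0.22712; risk in control = 34/115 = 0.29565.
Absolute risk reduction = 0.29565 − 0.22712 = 0.06853
NNT = 1 / ARR = 1 / 0.06853 = 14.591 → round up → 15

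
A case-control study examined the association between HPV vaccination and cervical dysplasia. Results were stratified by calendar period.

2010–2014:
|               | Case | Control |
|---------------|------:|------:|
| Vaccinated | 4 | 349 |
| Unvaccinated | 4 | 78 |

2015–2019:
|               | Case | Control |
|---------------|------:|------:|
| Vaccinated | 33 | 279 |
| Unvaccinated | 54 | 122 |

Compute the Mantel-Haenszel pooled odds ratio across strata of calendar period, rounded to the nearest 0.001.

0.263

OR_MH = Σ(aᵢdᵢ/nᵢ) / Σ(bᵢcᵢ/nᵢ), where nᵢ is the stratum total.
Stratum 1 (2010–2014): n = 435; a·d/n = 4·78/435 = 0.7172; b·c/n = 349·4/435 = 3.2092
Stratum 2 (2015–2019): n = 488; a·d/n = 33·122/488 = 8.2500; b·c/n = 279·54/488 = 30.8730
OR_MH = (0.7172 + 8.2500) / (3.2092 + 30.8730) = 8.9672 / 34.0821 = 0.26311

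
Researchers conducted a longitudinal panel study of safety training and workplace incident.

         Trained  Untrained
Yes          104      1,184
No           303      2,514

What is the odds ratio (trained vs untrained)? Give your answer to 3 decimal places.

Reading the table with exposure as columns: a = 104 (Trained, case), b = 303 (Trained, non-case), c = 1184 (Untrained, case), d = 2514.
OR = (a·d)/(b·c) = (104 × 2514) / (303 × 1184) = 261456 / 358752 = 0.72879
Exposure is associated with lower odds of workplace incident (OR = 0.73 < 1).

0.729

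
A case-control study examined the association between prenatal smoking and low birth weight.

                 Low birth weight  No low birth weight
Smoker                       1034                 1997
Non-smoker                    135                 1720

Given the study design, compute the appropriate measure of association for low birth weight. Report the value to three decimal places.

Cells: a = 1034, b = 1997, c = 135, d = 1720.
This is a case-control study: participants were sampled on outcome status, so risks in the source population cannot be estimated directly — relative risk is not valid here. The odds ratio is the appropriate measure.
OR = (a·d)/(b·c) = (1034 × 1720) / (1997 × 135) = 1778480 / 269595 = 6.59686

6.597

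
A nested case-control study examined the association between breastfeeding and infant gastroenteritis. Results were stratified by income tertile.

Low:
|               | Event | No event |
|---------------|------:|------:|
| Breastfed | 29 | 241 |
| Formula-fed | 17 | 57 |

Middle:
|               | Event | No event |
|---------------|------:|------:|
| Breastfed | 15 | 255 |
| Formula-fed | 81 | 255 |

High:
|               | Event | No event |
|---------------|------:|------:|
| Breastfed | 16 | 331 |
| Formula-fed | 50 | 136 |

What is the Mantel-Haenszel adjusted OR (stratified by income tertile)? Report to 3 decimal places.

0.197

OR_MH = Σ(aᵢdᵢ/nᵢ) / Σ(bᵢcᵢ/nᵢ), where nᵢ is the stratum total.
Stratum 1 (Low): n = 344; a·d/n = 29·57/344 = 4.8052; b·c/n = 241·17/344 = 11.9099
Stratum 2 (Middle): n = 606; a·d/n = 15·255/606 = 6.3119; b·c/n = 255·81/606 = 34.0842
Stratum 3 (High): n = 533; a·d/n = 16·136/533 = 4.0826; b·c/n = 331·50/533 = 31.0507
OR_MH = (4.8052 + 6.3119 + 4.0826) / (11.9099 + 34.0842 + 31.0507) = 15.1997 / 77.0447 = 0.19728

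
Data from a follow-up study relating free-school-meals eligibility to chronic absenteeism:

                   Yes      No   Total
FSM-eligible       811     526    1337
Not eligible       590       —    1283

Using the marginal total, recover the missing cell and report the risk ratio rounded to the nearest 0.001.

The missing cell is in the unexposed row: 1283 − 590 = 693.
So a = 811, b = 526, c = 590, d = 693.
RR = [a/(a+b)] / [c/(c+d)] = (811/1337) / (590/1283) = 0.60658/0.45986 = 1.31906

1.319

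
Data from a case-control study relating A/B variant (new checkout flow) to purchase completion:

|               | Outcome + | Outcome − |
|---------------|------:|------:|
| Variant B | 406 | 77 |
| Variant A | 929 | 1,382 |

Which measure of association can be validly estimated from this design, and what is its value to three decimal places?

Cells: a = 406, b = 77, c = 929, d = 1382.
This is a case-control study: participants were sampled on outcome status, so risks in the source population cannot be estimated directly — relative risk is not valid here. The odds ratio is the appropriate measure.
OR = (a·d)/(b·c) = (406 × 1382) / (77 × 929) = 561092 / 71533 = 7.84382

7.844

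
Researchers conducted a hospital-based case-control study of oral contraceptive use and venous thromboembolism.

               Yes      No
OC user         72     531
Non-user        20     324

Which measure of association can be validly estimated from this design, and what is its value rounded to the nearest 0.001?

Cells: a = 72, b = 531, c = 20, d = 324.
This is a hospital-based case-control study: participants were sampled on outcome status, so risks in the source population cannot be estimated directly — relative risk is not valid here. The odds ratio is the appropriate measure.
OR = (a·d)/(b·c) = (72 × 324) / (531 × 20) = 23328 / 10620 = 2.19661

2.197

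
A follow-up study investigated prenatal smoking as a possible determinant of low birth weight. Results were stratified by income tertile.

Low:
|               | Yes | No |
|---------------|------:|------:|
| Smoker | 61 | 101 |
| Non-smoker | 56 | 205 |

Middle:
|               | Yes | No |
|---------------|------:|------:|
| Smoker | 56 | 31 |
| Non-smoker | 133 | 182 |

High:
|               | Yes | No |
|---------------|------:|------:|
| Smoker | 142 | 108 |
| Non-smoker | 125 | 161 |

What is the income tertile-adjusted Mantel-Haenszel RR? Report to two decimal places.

1.45

RR_MH = Σ(aᵢ·n₀ᵢ/nᵢ) / Σ(cᵢ·n₁ᵢ/nᵢ), with n₁ᵢ = aᵢ+bᵢ (exposed), n₀ᵢ = cᵢ+dᵢ (unexposed), nᵢ = n₁ᵢ+n₀ᵢ.
Stratum 1 (Low): n₁ = 162, n₀ = 261, n = 423; a·n₀/n = 61·261/423 = 37.6383; c·n₁/n = 56·162/423 = 21.4468
Stratum 2 (Middle): n₁ = 87, n₀ = 315, n = 402; a·n₀/n = 56·315/402 = 43.8806; c·n₁/n = 133·87/402 = 28.7836
Stratum 3 (High): n₁ = 250, n₀ = 286, n = 536; a·n₀/n = 142·286/536 = 75.7687; c·n₁/n = 125·250/536 = 58.3022
RR_MH = (37.6383 + 43.8806 + 75.7687) / (21.4468 + 28.7836 + 58.3022) = 157.2876 / 108.5326 = 1.44922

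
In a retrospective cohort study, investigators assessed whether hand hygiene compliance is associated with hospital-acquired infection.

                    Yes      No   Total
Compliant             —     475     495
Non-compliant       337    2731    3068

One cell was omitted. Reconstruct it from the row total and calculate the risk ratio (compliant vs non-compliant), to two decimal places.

0.37

The missing cell is in the exposed row: 495 − 475 = 20.
So a = 20, b = 475, c = 337, d = 2731.
RR = [a/(a+b)] / [c/(c+d)] = (20/495) / (337/3068) = 0.04040/0.10984 = 0.36783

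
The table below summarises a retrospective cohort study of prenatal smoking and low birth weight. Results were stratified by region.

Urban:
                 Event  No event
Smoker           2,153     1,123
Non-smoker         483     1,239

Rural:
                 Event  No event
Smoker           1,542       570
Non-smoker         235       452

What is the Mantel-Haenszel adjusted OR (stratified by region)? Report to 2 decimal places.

OR_MH = Σ(aᵢdᵢ/nᵢ) / Σ(bᵢcᵢ/nᵢ), where nᵢ is the stratum total.
Stratum 1 (Urban): n = 4998; a·d/n = 2153·1239/4998 = 533.7269; b·c/n = 1123·483/4998 = 108.5252
Stratum 2 (Rural): n = 2799; a·d/n = 1542·452/2799 = 249.0118; b·c/n = 570·235/2799 = 47.8564
OR_MH = (533.7269 + 249.0118) / (108.5252 + 47.8564) = 782.7387 / 156.3816 = 5.00531

5.01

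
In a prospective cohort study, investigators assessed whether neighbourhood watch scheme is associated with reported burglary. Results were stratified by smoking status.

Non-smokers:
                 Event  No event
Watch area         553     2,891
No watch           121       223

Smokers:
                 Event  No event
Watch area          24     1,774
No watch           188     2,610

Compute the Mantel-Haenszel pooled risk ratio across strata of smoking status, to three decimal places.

0.353

RR_MH = Σ(aᵢ·n₀ᵢ/nᵢ) / Σ(cᵢ·n₁ᵢ/nᵢ), with n₁ᵢ = aᵢ+bᵢ (exposed), n₀ᵢ = cᵢ+dᵢ (unexposed), nᵢ = n₁ᵢ+n₀ᵢ.
Stratum 1 (Non-smokers): n₁ = 3444, n₀ = 344, n = 3788; a·n₀/n = 553·344/3788 = 50.2196; c·n₁/n = 121·3444/3788 = 110.0116
Stratum 2 (Smokers): n₁ = 1798, n₀ = 2798, n = 4596; a·n₀/n = 24·2798/4596 = 14.6110; c·n₁/n = 188·1798/4596 = 73.5474
RR_MH = (50.2196 + 14.6110) / (110.0116 + 73.5474) = 64.8306 / 183.5590 = 0.35319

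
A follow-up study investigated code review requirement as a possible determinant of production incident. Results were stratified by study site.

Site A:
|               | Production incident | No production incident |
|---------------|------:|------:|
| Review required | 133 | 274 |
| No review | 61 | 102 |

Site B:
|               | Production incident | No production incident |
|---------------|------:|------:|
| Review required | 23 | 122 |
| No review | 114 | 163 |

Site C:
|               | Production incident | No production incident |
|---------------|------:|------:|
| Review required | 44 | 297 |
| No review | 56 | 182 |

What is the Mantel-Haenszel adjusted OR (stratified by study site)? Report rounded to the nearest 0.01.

OR_MH = Σ(aᵢdᵢ/nᵢ) / Σ(bᵢcᵢ/nᵢ), where nᵢ is the stratum total.
Stratum 1 (Site A): n = 570; a·d/n = 133·102/570 = 23.8000; b·c/n = 274·61/570 = 29.3228
Stratum 2 (Site B): n = 422; a·d/n = 23·163/422 = 8.8839; b·c/n = 122·114/422 = 32.9573
Stratum 3 (Site C): n = 579; a·d/n = 44·182/579 = 13.8307; b·c/n = 297·56/579 = 28.7254
OR_MH = (23.8000 + 8.8839 + 13.8307) / (29.3228 + 32.9573 + 28.7254) = 46.5146 / 91.0055 = 0.51112

0.51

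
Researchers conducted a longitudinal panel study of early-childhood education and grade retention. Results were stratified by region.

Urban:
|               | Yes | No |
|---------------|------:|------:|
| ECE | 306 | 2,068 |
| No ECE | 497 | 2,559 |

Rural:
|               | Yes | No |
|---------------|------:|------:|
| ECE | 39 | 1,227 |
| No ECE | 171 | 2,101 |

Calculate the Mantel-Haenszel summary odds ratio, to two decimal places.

OR_MH = Σ(aᵢdᵢ/nᵢ) / Σ(bᵢcᵢ/nᵢ), where nᵢ is the stratum total.
Stratum 1 (Urban): n = 5430; a·d/n = 306·2559/5430 = 144.2088; b·c/n = 2068·497/5430 = 189.2810
Stratum 2 (Rural): n = 3538; a·d/n = 39·2101/3538 = 23.1597; b·c/n = 1227·171/3538 = 59.3038
OR_MH = (144.2088 + 23.1597) / (189.2810 + 59.3038) = 167.3685 / 248.5849 = 0.67329

0.67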